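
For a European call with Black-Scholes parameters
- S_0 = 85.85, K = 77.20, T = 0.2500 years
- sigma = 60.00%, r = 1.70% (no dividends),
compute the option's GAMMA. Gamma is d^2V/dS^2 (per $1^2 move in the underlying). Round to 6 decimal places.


Answer: Gamma = 0.013544

Derivation:
d1 = 0.5181737677; d2 = 0.2181737677
phi(d1) = 0.3488230310; exp(-qT) = 1.0000000000; exp(-rT) = 0.9957590185
Gamma = exp(-qT) * phi(d1) / (S * sigma * sqrt(T)) = 1.0000000000 * 0.3488230310 / (85.8500 * 0.6000 * 0.5000000000) = 0.013544


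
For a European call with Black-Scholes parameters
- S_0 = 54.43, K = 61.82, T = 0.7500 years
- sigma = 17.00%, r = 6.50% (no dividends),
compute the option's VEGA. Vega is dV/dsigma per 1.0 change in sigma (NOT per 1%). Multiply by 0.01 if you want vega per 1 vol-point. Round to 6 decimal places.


Answer: Vega = 16.917244

Derivation:
d1 = -0.4600052823; d2 = -0.6072296009
phi(d1) = 0.3588894190; exp(-qT) = 1.0000000000; exp(-rT) = 0.9524192047
Vega = S * exp(-qT) * phi(d1) * sqrt(T) = 54.4300 * 1.0000000000 * 0.3588894190 * 0.8660254038 = 16.917244


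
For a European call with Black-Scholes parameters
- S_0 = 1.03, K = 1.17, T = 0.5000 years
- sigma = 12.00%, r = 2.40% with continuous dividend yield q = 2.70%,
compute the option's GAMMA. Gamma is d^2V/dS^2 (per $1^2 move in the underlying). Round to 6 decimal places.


d1 = -1.4772043618; d2 = -1.5620571755
phi(d1) = 0.1339880186; exp(-qT) = 0.9865907163; exp(-rT) = 0.9880717129
Gamma = exp(-qT) * phi(d1) / (S * sigma * sqrt(T)) = 0.9865907163 * 0.1339880186 / (1.0300 * 0.1200 * 0.7071067812) = 1.512514

Answer: Gamma = 1.512514


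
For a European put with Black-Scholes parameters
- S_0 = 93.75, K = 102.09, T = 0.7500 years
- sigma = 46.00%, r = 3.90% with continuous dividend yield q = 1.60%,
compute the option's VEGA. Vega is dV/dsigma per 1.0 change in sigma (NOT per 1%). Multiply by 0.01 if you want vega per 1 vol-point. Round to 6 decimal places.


Answer: Vega = 31.990670

Derivation:
d1 = 0.0285584746; d2 = -0.3698132111
phi(d1) = 0.3987796276; exp(-qT) = 0.9880717129; exp(-rT) = 0.9711736407
Vega = S * exp(-qT) * phi(d1) * sqrt(T) = 93.7500 * 0.9880717129 * 0.3987796276 * 0.8660254038 = 31.990670


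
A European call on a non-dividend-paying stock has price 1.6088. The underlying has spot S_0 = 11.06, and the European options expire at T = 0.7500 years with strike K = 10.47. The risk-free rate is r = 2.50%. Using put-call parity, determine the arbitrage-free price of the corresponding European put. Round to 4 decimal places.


Put-call parity: C - P = S_0 * exp(-qT) - K * exp(-rT).
S_0 * exp(-qT) = 11.0600 * 1.00000000 = 11.06000000
K * exp(-rT) = 10.4700 * 0.98142469 = 10.27551648
P = C - S*exp(-qT) + K*exp(-rT)
P = 1.6088 - 11.06000000 + 10.27551648 = 0.8243

Answer: Put price = 0.8243


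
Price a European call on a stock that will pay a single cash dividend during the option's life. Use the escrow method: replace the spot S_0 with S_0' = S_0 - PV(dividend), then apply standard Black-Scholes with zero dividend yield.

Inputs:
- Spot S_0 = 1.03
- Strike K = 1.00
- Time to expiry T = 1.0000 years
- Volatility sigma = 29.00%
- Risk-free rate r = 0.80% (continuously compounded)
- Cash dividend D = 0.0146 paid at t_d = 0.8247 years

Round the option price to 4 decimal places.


PV(D) = D * exp(-r * t_d) = 0.0146 * 0.99342412 = 0.01450399
S_0' = S_0 - PV(D) = 1.0300 - 0.01450399 = 1.01549601
d1 = (ln(S_0'/K) + (r + sigma^2/2)*T) / (sigma*sqrt(T)) = 0.22561093
d2 = d1 - sigma*sqrt(T) = -0.06438907
exp(-rT) = 0.99203191
N(d1) = 0.58924798; N(d2) = 0.47433022
C = S_0' * N(d1) - K * exp(-rT) * N(d2) = 1.01549601 * 0.58924798 - 1.0000 * 0.99203191 * 0.47433022 = 0.1278

Answer: Price = 0.1278


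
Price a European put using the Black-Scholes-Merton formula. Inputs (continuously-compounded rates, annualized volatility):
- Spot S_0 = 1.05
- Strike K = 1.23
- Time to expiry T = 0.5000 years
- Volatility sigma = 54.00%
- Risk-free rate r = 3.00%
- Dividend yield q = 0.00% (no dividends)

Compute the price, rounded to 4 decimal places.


d1 = (ln(S/K) + (r - q + 0.5*sigma^2) * T) / (sigma * sqrt(T)) = -0.18417252
d2 = d1 - sigma * sqrt(T) = -0.56601018
exp(-rT) = 0.98511194; exp(-qT) = 1.00000000
P = K * exp(-rT) * N(-d2) - S_0 * exp(-qT) * N(-d1)
N(-d1) = 0.57306094; N(-d2) = 0.71430657
P = 1.2300 * 0.98511194 * 0.71430657 - 1.0500 * 1.00000000 * 0.57306094 = 0.2638

Answer: Price = 0.2638


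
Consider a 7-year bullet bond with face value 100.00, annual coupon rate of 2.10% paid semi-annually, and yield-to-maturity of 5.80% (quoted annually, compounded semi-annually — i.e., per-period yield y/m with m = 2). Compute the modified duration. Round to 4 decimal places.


Coupon per period c = face * coupon_rate / m = 1.050000
Periods per year m = 2; per-period yield y/m = 0.029000
Number of cashflows N = 14
Cashflows (t years, CF_t, discount factor 1/(1+y/m)^(m*t), PV):
  t = 0.5000: CF_t = 1.050000, DF = 0.971817, PV = 1.020408
  t = 1.0000: CF_t = 1.050000, DF = 0.944429, PV = 0.991650
  t = 1.5000: CF_t = 1.050000, DF = 0.917812, PV = 0.963703
  t = 2.0000: CF_t = 1.050000, DF = 0.891946, PV = 0.936543
  t = 2.5000: CF_t = 1.050000, DF = 0.866808, PV = 0.910149
  t = 3.0000: CF_t = 1.050000, DF = 0.842379, PV = 0.884498
  t = 3.5000: CF_t = 1.050000, DF = 0.818639, PV = 0.859571
  t = 4.0000: CF_t = 1.050000, DF = 0.795567, PV = 0.835346
  t = 4.5000: CF_t = 1.050000, DF = 0.773146, PV = 0.811804
  t = 5.0000: CF_t = 1.050000, DF = 0.751357, PV = 0.788925
  t = 5.5000: CF_t = 1.050000, DF = 0.730182, PV = 0.766691
  t = 6.0000: CF_t = 1.050000, DF = 0.709603, PV = 0.745083
  t = 6.5000: CF_t = 1.050000, DF = 0.689605, PV = 0.724085
  t = 7.0000: CF_t = 101.050000, DF = 0.670170, PV = 67.720643
Price P = sum_t PV_t = 78.959098
First compute Macaulay numerator sum_t t * PV_t:
  t * PV_t at t = 0.5000: 0.510204
  t * PV_t at t = 1.0000: 0.991650
  t * PV_t at t = 1.5000: 1.445554
  t * PV_t at t = 2.0000: 1.873086
  t * PV_t at t = 2.5000: 2.275372
  t * PV_t at t = 3.0000: 2.653495
  t * PV_t at t = 3.5000: 3.008498
  t * PV_t at t = 4.0000: 3.341383
  t * PV_t at t = 4.5000: 3.653116
  t * PV_t at t = 5.0000: 3.944623
  t * PV_t at t = 5.5000: 4.216799
  t * PV_t at t = 6.0000: 4.470500
  t * PV_t at t = 6.5000: 4.706551
  t * PV_t at t = 7.0000: 474.044499
Macaulay duration D = 511.135331 / 78.959098 = 6.473419
Modified duration = D / (1 + y/m) = 6.473419 / (1 + 0.029000) = 6.290981

Answer: Modified duration = 6.2910


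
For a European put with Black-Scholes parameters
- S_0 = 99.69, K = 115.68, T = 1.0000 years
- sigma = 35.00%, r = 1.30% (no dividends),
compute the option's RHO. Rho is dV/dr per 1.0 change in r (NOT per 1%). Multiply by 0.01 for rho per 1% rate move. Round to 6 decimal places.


d1 = -0.2128925354; d2 = -0.5628925354
phi(d1) = 0.3900032724; exp(-qT) = 1.0000000000; exp(-rT) = 0.9870841350
N(-d2) = 0.7132459682
Rho = -K*T*exp(-rT)*N(-d2) = -115.6800 * 1.0000 * 0.9870841350 * 0.7132459682 = -81.442628

Answer: Rho = -81.442628


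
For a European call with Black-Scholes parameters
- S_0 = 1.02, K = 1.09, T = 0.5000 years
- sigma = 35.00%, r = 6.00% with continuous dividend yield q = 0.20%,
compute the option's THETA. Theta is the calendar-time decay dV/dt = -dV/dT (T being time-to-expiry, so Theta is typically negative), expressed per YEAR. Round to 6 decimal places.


Answer: Theta = -0.124436

Derivation:
d1 = -0.0272743973; d2 = -0.2747617707
phi(d1) = 0.3987939229; exp(-qT) = 0.9990004998; exp(-rT) = 0.9704455335
Theta = -S*exp(-qT)*phi(d1)*sigma/(2*sqrt(T)) - r*K*exp(-rT)*N(d2) + q*S*exp(-qT)*N(d1)
N(d1) = 0.4891204386; N(d2) = 0.3917496353; sqrt(T) = 0.7071067812
Term 1 = -1.0200 * 0.9990004998 * 0.3987939229 * 0.3500 / (2 * 0.7071067812) = -0.1005697696
Term 2 = -0.0600 * 1.0900 * 0.9704455335 * 0.3917496353 = -0.0248632281
Term 3 = 0.0020 * 1.0200 * 0.9990004998 * 0.4891204386 = 0.0009968084
Theta = -0.1005697696 + (-0.0248632281) + (0.0009968084) = -0.124436


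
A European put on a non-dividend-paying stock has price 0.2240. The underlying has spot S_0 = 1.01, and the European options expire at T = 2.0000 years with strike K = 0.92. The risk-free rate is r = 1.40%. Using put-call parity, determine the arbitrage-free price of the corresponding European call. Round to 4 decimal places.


Put-call parity: C - P = S_0 * exp(-qT) - K * exp(-rT).
S_0 * exp(-qT) = 1.0100 * 1.00000000 = 1.01000000
K * exp(-rT) = 0.9200 * 0.97238837 = 0.89459730
C = P + S*exp(-qT) - K*exp(-rT)
C = 0.2240 + 1.01000000 - 0.89459730 = 0.3394

Answer: Call price = 0.3394


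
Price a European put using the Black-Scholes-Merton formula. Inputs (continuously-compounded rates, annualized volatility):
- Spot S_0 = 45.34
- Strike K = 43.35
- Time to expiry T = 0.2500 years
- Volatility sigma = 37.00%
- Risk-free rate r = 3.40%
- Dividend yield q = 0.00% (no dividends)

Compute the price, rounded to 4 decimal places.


d1 = (ln(S/K) + (r - q + 0.5*sigma^2) * T) / (sigma * sqrt(T)) = 0.38105644
d2 = d1 - sigma * sqrt(T) = 0.19605644
exp(-rT) = 0.99153602; exp(-qT) = 1.00000000
P = K * exp(-rT) * N(-d2) - S_0 * exp(-qT) * N(-d1)
N(-d1) = 0.35158068; N(-d2) = 0.42228299
P = 43.3500 * 0.99153602 * 0.42228299 - 45.3400 * 1.00000000 * 0.35158068 = 2.2104

Answer: Price = 2.2104


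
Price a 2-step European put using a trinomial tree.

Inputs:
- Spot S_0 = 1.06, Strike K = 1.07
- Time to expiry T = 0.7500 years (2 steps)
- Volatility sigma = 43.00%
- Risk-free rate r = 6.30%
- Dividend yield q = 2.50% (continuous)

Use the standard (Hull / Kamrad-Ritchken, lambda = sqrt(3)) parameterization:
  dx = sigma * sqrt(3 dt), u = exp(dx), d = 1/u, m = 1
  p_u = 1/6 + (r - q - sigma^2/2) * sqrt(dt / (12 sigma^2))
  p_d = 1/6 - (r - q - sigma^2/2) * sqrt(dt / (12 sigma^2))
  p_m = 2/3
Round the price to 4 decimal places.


Answer: Price = V(0,0) = 0.1225

Derivation:
dt = T/N = 0.375000; dx = sigma*sqrt(3*dt) = 0.456084
u = exp(dx) = 1.577883; d = 1/u = 0.633761
p_u = 0.144282, p_m = 0.666667, p_d = 0.189052
Discount per step: exp(-r*dt) = 0.976652
Stock lattice S(k, j) with j the centered position index:
  k=0: S(0,+0) = 1.0600
  k=1: S(1,-1) = 0.6718; S(1,+0) = 1.0600; S(1,+1) = 1.6726
  k=2: S(2,-2) = 0.4258; S(2,-1) = 0.6718; S(2,+0) = 1.0600; S(2,+1) = 1.6726; S(2,+2) = 2.6391
Terminal payoffs V(N, j) = max(K - S_T, 0):
  V(2,-2) = 0.644248; V(2,-1) = 0.398214; V(2,+0) = 0.010000; V(2,+1) = 0.000000; V(2,+2) = 0.000000
Backward induction: V(k, j) = exp(-r*dt) * [p_u * V(k+1, j+1) + p_m * V(k+1, j) + p_d * V(k+1, j-1)]
  V(1,-1) = exp(-r*dt) * [p_u*0.010000 + p_m*0.398214 + p_d*0.644248] = 0.379639
  V(1,+0) = exp(-r*dt) * [p_u*0.000000 + p_m*0.010000 + p_d*0.398214] = 0.080036
  V(1,+1) = exp(-r*dt) * [p_u*0.000000 + p_m*0.000000 + p_d*0.010000] = 0.001846
  V(0,+0) = exp(-r*dt) * [p_u*0.001846 + p_m*0.080036 + p_d*0.379639] = 0.122467


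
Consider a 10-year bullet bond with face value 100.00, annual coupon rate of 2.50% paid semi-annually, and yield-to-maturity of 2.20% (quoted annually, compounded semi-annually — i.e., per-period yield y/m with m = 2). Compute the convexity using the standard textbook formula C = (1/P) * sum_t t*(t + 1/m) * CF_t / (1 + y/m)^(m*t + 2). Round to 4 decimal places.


Answer: Convexity = 88.1552

Derivation:
Coupon per period c = face * coupon_rate / m = 1.250000
Periods per year m = 2; per-period yield y/m = 0.011000
Number of cashflows N = 20
Cashflows (t years, CF_t, discount factor 1/(1+y/m)^(m*t), PV):
  t = 0.5000: CF_t = 1.250000, DF = 0.989120, PV = 1.236400
  t = 1.0000: CF_t = 1.250000, DF = 0.978358, PV = 1.222947
  t = 1.5000: CF_t = 1.250000, DF = 0.967713, PV = 1.209641
  t = 2.0000: CF_t = 1.250000, DF = 0.957184, PV = 1.196480
  t = 2.5000: CF_t = 1.250000, DF = 0.946769, PV = 1.183462
  t = 3.0000: CF_t = 1.250000, DF = 0.936468, PV = 1.170585
  t = 3.5000: CF_t = 1.250000, DF = 0.926279, PV = 1.157849
  t = 4.0000: CF_t = 1.250000, DF = 0.916201, PV = 1.145251
  t = 4.5000: CF_t = 1.250000, DF = 0.906232, PV = 1.132791
  t = 5.0000: CF_t = 1.250000, DF = 0.896372, PV = 1.120465
  t = 5.5000: CF_t = 1.250000, DF = 0.886620, PV = 1.108274
  t = 6.0000: CF_t = 1.250000, DF = 0.876973, PV = 1.096216
  t = 6.5000: CF_t = 1.250000, DF = 0.867431, PV = 1.084289
  t = 7.0000: CF_t = 1.250000, DF = 0.857993, PV = 1.072491
  t = 7.5000: CF_t = 1.250000, DF = 0.848658, PV = 1.060822
  t = 8.0000: CF_t = 1.250000, DF = 0.839424, PV = 1.049280
  t = 8.5000: CF_t = 1.250000, DF = 0.830291, PV = 1.037864
  t = 9.0000: CF_t = 1.250000, DF = 0.821257, PV = 1.026572
  t = 9.5000: CF_t = 1.250000, DF = 0.812322, PV = 1.015402
  t = 10.0000: CF_t = 101.250000, DF = 0.803483, PV = 81.352690
Price P = sum_t PV_t = 102.679772
Convexity numerator sum_t t*(t + 1/m) * CF_t / (1+y/m)^(m*t + 2):
  t = 0.5000: term = 0.604821
  t = 1.0000: term = 1.794720
  t = 1.5000: term = 3.550385
  t = 2.0000: term = 5.852927
  t = 2.5000: term = 8.683867
  t = 3.0000: term = 12.025138
  t = 3.5000: term = 15.859068
  t = 4.0000: term = 20.168378
  t = 4.5000: term = 24.936174
  t = 5.0000: term = 30.145941
  t = 5.5000: term = 35.781532
  t = 6.0000: term = 41.827166
  t = 6.5000: term = 48.267419
  t = 7.0000: term = 55.087216
  t = 7.5000: term = 62.271829
  t = 8.0000: term = 69.806863
  t = 8.5000: term = 77.678261
  t = 9.0000: term = 85.872284
  t = 9.5000: term = 94.375519
  t = 10.0000: term = 8357.163676
Convexity = (1/P) * sum = 9051.753182 / 102.679772 = 88.155174


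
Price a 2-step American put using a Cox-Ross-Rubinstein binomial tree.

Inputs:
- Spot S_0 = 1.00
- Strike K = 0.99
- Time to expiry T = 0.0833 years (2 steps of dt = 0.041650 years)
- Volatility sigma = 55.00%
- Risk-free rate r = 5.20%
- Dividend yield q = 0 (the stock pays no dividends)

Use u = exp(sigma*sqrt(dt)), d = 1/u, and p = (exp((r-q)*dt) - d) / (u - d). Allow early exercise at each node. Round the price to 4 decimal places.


Answer: Price = V(0,0) = 0.0511

Derivation:
dt = T/N = 0.041650
u = exp(sigma*sqrt(dt)) = 1.118788; d = 1/u = 0.893825
p = (exp((r-q)*dt) - d) / (u - d) = 0.481606
Discount per step: exp(-r*dt) = 0.997837
Stock lattice S(k, i) with i counting down-moves:
  k=0: S(0,0) = 1.0000
  k=1: S(1,0) = 1.1188; S(1,1) = 0.8938
  k=2: S(2,0) = 1.2517; S(2,1) = 1.0000; S(2,2) = 0.7989
Terminal payoffs V(N, i) = max(K - S_T, 0):
  V(2,0) = 0.000000; V(2,1) = 0.000000; V(2,2) = 0.191078
Backward induction: V(k, i) = exp(-r*dt) * [p * V(k+1, i) + (1-p) * V(k+1, i+1)]; then take max(V_cont, immediate exercise) for American.
  V(1,0) = exp(-r*dt) * [p*0.000000 + (1-p)*0.000000] = 0.000000; exercise = 0.000000; V(1,0) = max -> 0.000000
  V(1,1) = exp(-r*dt) * [p*0.000000 + (1-p)*0.191078] = 0.098839; exercise = 0.096175; V(1,1) = max -> 0.098839
  V(0,0) = exp(-r*dt) * [p*0.000000 + (1-p)*0.098839] = 0.051127; exercise = 0.000000; V(0,0) = max -> 0.051127


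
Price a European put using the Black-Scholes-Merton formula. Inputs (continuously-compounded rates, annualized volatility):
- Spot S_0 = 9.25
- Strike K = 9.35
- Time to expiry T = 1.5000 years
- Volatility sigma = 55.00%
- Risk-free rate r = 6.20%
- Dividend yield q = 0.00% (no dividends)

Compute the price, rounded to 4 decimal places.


Answer: Price = 1.9949

Derivation:
d1 = (ln(S/K) + (r - q + 0.5*sigma^2) * T) / (sigma * sqrt(T)) = 0.45890405
d2 = d1 - sigma * sqrt(T) = -0.21470563
exp(-rT) = 0.91119350; exp(-qT) = 1.00000000
P = K * exp(-rT) * N(-d2) - S_0 * exp(-qT) * N(-d1)
N(-d1) = 0.32315154; N(-d2) = 0.58500158
P = 9.3500 * 0.91119350 * 0.58500158 - 9.2500 * 1.00000000 * 0.32315154 = 1.9949


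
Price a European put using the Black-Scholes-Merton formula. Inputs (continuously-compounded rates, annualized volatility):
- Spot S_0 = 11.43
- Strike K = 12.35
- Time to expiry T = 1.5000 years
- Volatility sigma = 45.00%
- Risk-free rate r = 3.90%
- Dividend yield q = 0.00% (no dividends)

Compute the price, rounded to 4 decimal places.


Answer: Price = 2.6159

Derivation:
d1 = (ln(S/K) + (r - q + 0.5*sigma^2) * T) / (sigma * sqrt(T)) = 0.24124828
d2 = d1 - sigma * sqrt(T) = -0.30988692
exp(-rT) = 0.94317824; exp(-qT) = 1.00000000
P = K * exp(-rT) * N(-d2) - S_0 * exp(-qT) * N(-d1)
N(-d1) = 0.40468135; N(-d2) = 0.62167652
P = 12.3500 * 0.94317824 * 0.62167652 - 11.4300 * 1.00000000 * 0.40468135 = 2.6159


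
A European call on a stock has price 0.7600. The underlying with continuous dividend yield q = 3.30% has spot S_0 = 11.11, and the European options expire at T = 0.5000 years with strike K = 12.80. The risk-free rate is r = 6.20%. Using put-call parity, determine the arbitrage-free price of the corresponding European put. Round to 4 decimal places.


Put-call parity: C - P = S_0 * exp(-qT) - K * exp(-rT).
S_0 * exp(-qT) = 11.1100 * 0.98363538 = 10.92818907
K * exp(-rT) = 12.8000 * 0.96947557 = 12.40928734
P = C - S*exp(-qT) + K*exp(-rT)
P = 0.7600 - 10.92818907 + 12.40928734 = 2.2411

Answer: Put price = 2.2411


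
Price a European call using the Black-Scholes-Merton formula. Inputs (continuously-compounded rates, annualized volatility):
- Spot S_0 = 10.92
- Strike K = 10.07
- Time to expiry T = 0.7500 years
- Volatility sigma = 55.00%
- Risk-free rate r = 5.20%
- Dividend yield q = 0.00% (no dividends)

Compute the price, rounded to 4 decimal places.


d1 = (ln(S/K) + (r - q + 0.5*sigma^2) * T) / (sigma * sqrt(T)) = 0.49016568
d2 = d1 - sigma * sqrt(T) = 0.01385171
exp(-rT) = 0.96175071; exp(-qT) = 1.00000000
C = S_0 * exp(-qT) * N(d1) - K * exp(-rT) * N(d2)
N(d1) = 0.68799167; N(d2) = 0.50552586
C = 10.9200 * 1.00000000 * 0.68799167 - 10.0700 * 0.96175071 * 0.50552586 = 2.6169

Answer: Price = 2.6169


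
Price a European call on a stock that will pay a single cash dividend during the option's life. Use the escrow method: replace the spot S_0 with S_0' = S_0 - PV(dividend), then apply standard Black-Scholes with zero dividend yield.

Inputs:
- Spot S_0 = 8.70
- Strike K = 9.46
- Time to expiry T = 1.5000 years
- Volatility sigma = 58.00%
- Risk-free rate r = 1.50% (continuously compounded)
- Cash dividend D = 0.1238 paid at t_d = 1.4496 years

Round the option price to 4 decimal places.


Answer: Price = 2.1520

Derivation:
PV(D) = D * exp(-r * t_d) = 0.1238 * 0.97849070 = 0.12113715
S_0' = S_0 - PV(D) = 8.7000 - 0.12113715 = 8.57886285
d1 = (ln(S_0'/K) + (r + sigma^2/2)*T) / (sigma*sqrt(T)) = 0.24921304
d2 = d1 - sigma*sqrt(T) = -0.46113899
exp(-rT) = 0.97775124
N(d1) = 0.59840200; N(d2) = 0.32234945
C = S_0' * N(d1) - K * exp(-rT) * N(d2) = 8.57886285 * 0.59840200 - 9.4600 * 0.97775124 * 0.32234945 = 2.1520


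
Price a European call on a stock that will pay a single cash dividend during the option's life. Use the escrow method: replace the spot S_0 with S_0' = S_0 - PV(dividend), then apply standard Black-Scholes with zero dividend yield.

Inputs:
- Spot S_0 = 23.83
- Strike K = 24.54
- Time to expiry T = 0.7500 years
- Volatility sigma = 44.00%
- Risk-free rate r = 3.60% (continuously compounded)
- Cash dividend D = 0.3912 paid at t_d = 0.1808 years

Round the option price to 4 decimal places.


PV(D) = D * exp(-r * t_d) = 0.3912 * 0.99351234 = 0.38866203
S_0' = S_0 - PV(D) = 23.8300 - 0.38866203 = 23.44133797
d1 = (ln(S_0'/K) + (r + sigma^2/2)*T) / (sigma*sqrt(T)) = 0.14117947
d2 = d1 - sigma*sqrt(T) = -0.23987170
exp(-rT) = 0.97336124
N(d1) = 0.55613592; N(d2) = 0.40521486
C = S_0' * N(d1) - K * exp(-rT) * N(d2) = 23.44133797 * 0.55613592 - 24.5400 * 0.97336124 * 0.40521486 = 3.3575

Answer: Price = 3.3575


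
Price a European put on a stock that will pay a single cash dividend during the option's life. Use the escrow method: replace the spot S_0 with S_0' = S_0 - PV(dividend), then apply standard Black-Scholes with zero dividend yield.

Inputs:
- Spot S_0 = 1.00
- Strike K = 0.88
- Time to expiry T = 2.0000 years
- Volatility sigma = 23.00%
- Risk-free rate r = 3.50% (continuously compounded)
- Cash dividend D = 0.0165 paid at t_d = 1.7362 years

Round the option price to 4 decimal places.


Answer: Price = 0.0522

Derivation:
PV(D) = D * exp(-r * t_d) = 0.0165 * 0.94104248 = 0.01552720
S_0' = S_0 - PV(D) = 1.0000 - 0.01552720 = 0.98447280
d1 = (ln(S_0'/K) + (r + sigma^2/2)*T) / (sigma*sqrt(T)) = 0.72273803
d2 = d1 - sigma*sqrt(T) = 0.39746891
exp(-rT) = 0.93239382
N(-d1) = 0.23492042; N(-d2) = 0.34551086
P = K * exp(-rT) * N(-d2) - S_0' * N(-d1) = 0.8800 * 0.93239382 * 0.34551086 - 0.98447280 * 0.23492042 = 0.0522


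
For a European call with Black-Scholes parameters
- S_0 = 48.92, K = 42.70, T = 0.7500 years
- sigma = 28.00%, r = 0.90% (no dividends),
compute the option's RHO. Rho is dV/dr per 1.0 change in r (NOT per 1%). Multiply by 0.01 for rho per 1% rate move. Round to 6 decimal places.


Answer: Rho = 21.627050

Derivation:
d1 = 0.7098826342; d2 = 0.4673955212
phi(d1) = 0.3100861210; exp(-qT) = 1.0000000000; exp(-rT) = 0.9932727301
N(d2) = 0.6798915368
Rho = K*T*exp(-rT)*N(d2) = 42.7000 * 0.7500 * 0.9932727301 * 0.6798915368 = 21.627050


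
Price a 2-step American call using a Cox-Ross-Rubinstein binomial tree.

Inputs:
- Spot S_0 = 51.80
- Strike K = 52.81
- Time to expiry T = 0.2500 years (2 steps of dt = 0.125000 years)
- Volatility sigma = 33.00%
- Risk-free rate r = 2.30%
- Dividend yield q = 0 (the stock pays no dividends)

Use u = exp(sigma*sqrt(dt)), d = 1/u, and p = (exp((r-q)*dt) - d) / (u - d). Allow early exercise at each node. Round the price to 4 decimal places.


dt = T/N = 0.125000
u = exp(sigma*sqrt(dt)) = 1.123751; d = 1/u = 0.889876
p = (exp((r-q)*dt) - d) / (u - d) = 0.483175
Discount per step: exp(-r*dt) = 0.997129
Stock lattice S(k, i) with i counting down-moves:
  k=0: S(0,0) = 51.8000
  k=1: S(1,0) = 58.2103; S(1,1) = 46.0956
  k=2: S(2,0) = 65.4139; S(2,1) = 51.8000; S(2,2) = 41.0194
Terminal payoffs V(N, i) = max(S_T - K, 0):
  V(2,0) = 12.603940; V(2,1) = 0.000000; V(2,2) = 0.000000
Backward induction: V(k, i) = exp(-r*dt) * [p * V(k+1, i) + (1-p) * V(k+1, i+1)]; then take max(V_cont, immediate exercise) for American.
  V(1,0) = exp(-r*dt) * [p*12.603940 + (1-p)*0.000000] = 6.072431; exercise = 5.400326; V(1,0) = max -> 6.072431
  V(1,1) = exp(-r*dt) * [p*0.000000 + (1-p)*0.000000] = 0.000000; exercise = 0.000000; V(1,1) = max -> 0.000000
  V(0,0) = exp(-r*dt) * [p*6.072431 + (1-p)*0.000000] = 2.925627; exercise = 0.000000; V(0,0) = max -> 2.925627

Answer: Price = V(0,0) = 2.9256


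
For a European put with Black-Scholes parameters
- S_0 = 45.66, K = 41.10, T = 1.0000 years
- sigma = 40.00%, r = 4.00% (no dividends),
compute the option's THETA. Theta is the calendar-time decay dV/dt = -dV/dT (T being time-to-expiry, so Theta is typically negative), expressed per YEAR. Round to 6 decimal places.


Answer: Theta = -2.421639

Derivation:
d1 = 0.5630362990; d2 = 0.1630362990
phi(d1) = 0.3404648224; exp(-qT) = 1.0000000000; exp(-rT) = 0.9607894392
Theta = -S*exp(-qT)*phi(d1)*sigma/(2*sqrt(T)) + r*K*exp(-rT)*N(-d2) - q*S*exp(-qT)*N(-d1)
N(-d1) = 0.2867050833; N(-d2) = 0.4352449273; sqrt(T) = 1.0000000000
Term 1 = -45.6600 * 1.0000000000 * 0.3404648224 * 0.4000 / (2 * 1.0000000000) = -3.1091247582
Term 2 = 0.0400 * 41.1000 * 0.9607894392 * 0.4352449273 = 0.6874858315
Term 3 = 0 (no dividend yield, q = 0)
Theta = -3.1091247582 + (0.6874858315) + (0.0000000000) = -2.421639


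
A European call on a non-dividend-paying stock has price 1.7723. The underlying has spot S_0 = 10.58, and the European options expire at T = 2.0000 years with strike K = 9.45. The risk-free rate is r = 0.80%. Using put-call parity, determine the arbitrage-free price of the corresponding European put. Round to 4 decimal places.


Put-call parity: C - P = S_0 * exp(-qT) - K * exp(-rT).
S_0 * exp(-qT) = 10.5800 * 1.00000000 = 10.58000000
K * exp(-rT) = 9.4500 * 0.98412732 = 9.30000317
P = C - S*exp(-qT) + K*exp(-rT)
P = 1.7723 - 10.58000000 + 9.30000317 = 0.4923

Answer: Put price = 0.4923


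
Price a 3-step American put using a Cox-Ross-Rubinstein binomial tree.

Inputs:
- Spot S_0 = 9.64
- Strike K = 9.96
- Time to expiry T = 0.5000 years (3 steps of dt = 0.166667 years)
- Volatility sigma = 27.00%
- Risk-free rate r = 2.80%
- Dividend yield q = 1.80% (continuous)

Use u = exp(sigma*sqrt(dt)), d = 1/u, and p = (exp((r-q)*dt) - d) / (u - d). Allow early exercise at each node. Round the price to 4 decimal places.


dt = T/N = 0.166667
u = exp(sigma*sqrt(dt)) = 1.116532; d = 1/u = 0.895631
p = (exp((r-q)*dt) - d) / (u - d) = 0.480022
Discount per step: exp(-r*dt) = 0.995344
Stock lattice S(k, i) with i counting down-moves:
  k=0: S(0,0) = 9.6400
  k=1: S(1,0) = 10.7634; S(1,1) = 8.6339
  k=2: S(2,0) = 12.0176; S(2,1) = 9.6400; S(2,2) = 7.7328
  k=3: S(3,0) = 13.4181; S(3,1) = 10.7634; S(3,2) = 8.6339; S(3,3) = 6.9257
Terminal payoffs V(N, i) = max(K - S_T, 0):
  V(3,0) = 0.000000; V(3,1) = 0.000000; V(3,2) = 1.326119; V(3,3) = 3.034294
Backward induction: V(k, i) = exp(-r*dt) * [p * V(k+1, i) + (1-p) * V(k+1, i+1)]; then take max(V_cont, immediate exercise) for American.
  V(2,0) = exp(-r*dt) * [p*0.000000 + (1-p)*0.000000] = 0.000000; exercise = 0.000000; V(2,0) = max -> 0.000000
  V(2,1) = exp(-r*dt) * [p*0.000000 + (1-p)*1.326119] = 0.686342; exercise = 0.320000; V(2,1) = max -> 0.686342
  V(2,2) = exp(-r*dt) * [p*1.326119 + (1-p)*3.034294] = 2.204023; exercise = 2.227231; V(2,2) = max -> 2.227231
  V(1,0) = exp(-r*dt) * [p*0.000000 + (1-p)*0.686342] = 0.355221; exercise = 0.000000; V(1,0) = max -> 0.355221
  V(1,1) = exp(-r*dt) * [p*0.686342 + (1-p)*2.227231] = 1.480644; exercise = 1.326119; V(1,1) = max -> 1.480644
  V(0,0) = exp(-r*dt) * [p*0.355221 + (1-p)*1.480644] = 0.936038; exercise = 0.320000; V(0,0) = max -> 0.936038

Answer: Price = V(0,0) = 0.9360


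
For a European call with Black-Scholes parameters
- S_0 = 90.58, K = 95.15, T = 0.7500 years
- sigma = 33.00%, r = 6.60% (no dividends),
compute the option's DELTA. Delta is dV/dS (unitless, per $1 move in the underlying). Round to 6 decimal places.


Answer: Delta = 0.557198

Derivation:
d1 = 0.1438698939; d2 = -0.1419184893
phi(d1) = 0.3948348091; exp(-qT) = 1.0000000000; exp(-rT) = 0.9517051581
N(d1) = 0.5571983953
Delta = exp(-qT) * N(d1) = 1.0000000000 * 0.5571983953 = 0.557198


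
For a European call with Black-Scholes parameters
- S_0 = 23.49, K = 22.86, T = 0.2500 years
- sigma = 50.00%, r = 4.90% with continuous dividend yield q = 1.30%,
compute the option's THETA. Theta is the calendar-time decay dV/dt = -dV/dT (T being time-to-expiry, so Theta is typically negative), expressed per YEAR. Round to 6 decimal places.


d1 = 0.2697445612; d2 = 0.0197445612
phi(d1) = 0.3846891793; exp(-qT) = 0.9967552755; exp(-rT) = 0.9878247258
Theta = -S*exp(-qT)*phi(d1)*sigma/(2*sqrt(T)) - r*K*exp(-rT)*N(d2) + q*S*exp(-qT)*N(d1)
N(d1) = 0.6063216120; N(d2) = 0.5078764285; sqrt(T) = 0.5000000000
Term 1 = -23.4900 * 0.9967552755 * 0.3846891793 * 0.5000 / (2 * 0.5000000000) = -4.5035141797
Term 2 = -0.0490 * 22.8600 * 0.9878247258 * 0.5078764285 = -0.5619662780
Term 3 = 0.0130 * 23.4900 * 0.9967552755 * 0.6063216120 = 0.1845516620
Theta = -4.5035141797 + (-0.5619662780) + (0.1845516620) = -4.880929

Answer: Theta = -4.880929


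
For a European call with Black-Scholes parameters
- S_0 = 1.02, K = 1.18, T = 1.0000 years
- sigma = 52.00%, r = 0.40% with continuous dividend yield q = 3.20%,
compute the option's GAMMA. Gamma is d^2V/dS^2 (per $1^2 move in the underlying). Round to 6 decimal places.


d1 = -0.0740611753; d2 = -0.5940611753
phi(d1) = 0.3978496686; exp(-qT) = 0.9685065821; exp(-rT) = 0.9960079893
Gamma = exp(-qT) * phi(d1) / (S * sigma * sqrt(T)) = 0.9685065821 * 0.3978496686 / (1.0200 * 0.5200 * 1.0000000000) = 0.726471

Answer: Gamma = 0.726471


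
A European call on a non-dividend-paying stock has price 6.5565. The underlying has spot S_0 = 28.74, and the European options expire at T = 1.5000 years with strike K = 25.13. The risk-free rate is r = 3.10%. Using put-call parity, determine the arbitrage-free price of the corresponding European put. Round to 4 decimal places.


Answer: Put price = 1.8047

Derivation:
Put-call parity: C - P = S_0 * exp(-qT) - K * exp(-rT).
S_0 * exp(-qT) = 28.7400 * 1.00000000 = 28.74000000
K * exp(-rT) = 25.1300 * 0.95456456 = 23.98820741
P = C - S*exp(-qT) + K*exp(-rT)
P = 6.5565 - 28.74000000 + 23.98820741 = 1.8047


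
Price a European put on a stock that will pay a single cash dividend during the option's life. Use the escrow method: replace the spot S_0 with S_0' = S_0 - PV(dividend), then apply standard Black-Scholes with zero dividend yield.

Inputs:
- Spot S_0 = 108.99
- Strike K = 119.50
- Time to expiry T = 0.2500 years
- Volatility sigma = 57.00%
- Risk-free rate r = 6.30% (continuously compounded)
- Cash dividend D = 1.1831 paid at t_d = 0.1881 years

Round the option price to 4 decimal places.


PV(D) = D * exp(-r * t_d) = 1.1831 * 0.98821964 = 1.16916265
S_0' = S_0 - PV(D) = 108.9900 - 1.16916265 = 107.82083735
d1 = (ln(S_0'/K) + (r + sigma^2/2)*T) / (sigma*sqrt(T)) = -0.16309802
d2 = d1 - sigma*sqrt(T) = -0.44809802
exp(-rT) = 0.98437338
N(-d1) = 0.56477937; N(-d2) = 0.67295877
P = K * exp(-rT) * N(-d2) - S_0' * N(-d1) = 119.5000 * 0.98437338 * 0.67295877 - 107.82083735 * 0.56477937 = 18.2669

Answer: Price = 18.2669


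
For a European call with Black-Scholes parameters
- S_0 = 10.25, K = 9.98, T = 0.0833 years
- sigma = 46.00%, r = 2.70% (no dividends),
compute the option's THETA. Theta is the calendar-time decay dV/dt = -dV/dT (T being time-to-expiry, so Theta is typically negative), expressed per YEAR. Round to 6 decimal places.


Answer: Theta = -3.280142

Derivation:
d1 = 0.2843907606; d2 = 0.1516267594
phi(d1) = 0.3831312782; exp(-qT) = 1.0000000000; exp(-rT) = 0.9977534273
Theta = -S*exp(-qT)*phi(d1)*sigma/(2*sqrt(T)) - r*K*exp(-rT)*N(d2) + q*S*exp(-qT)*N(d1)
N(d1) = 0.6119445306; N(d2) = 0.5602593368; sqrt(T) = 0.2886173938
Term 1 = -10.2500 * 1.0000000000 * 0.3831312782 * 0.4600 / (2 * 0.2886173938) = -3.1295133549
Term 2 = -0.0270 * 9.9800 * 0.9977534273 * 0.5602593368 = -0.1506283215
Term 3 = 0 (no dividend yield, q = 0)
Theta = -3.1295133549 + (-0.1506283215) + (0.0000000000) = -3.280142


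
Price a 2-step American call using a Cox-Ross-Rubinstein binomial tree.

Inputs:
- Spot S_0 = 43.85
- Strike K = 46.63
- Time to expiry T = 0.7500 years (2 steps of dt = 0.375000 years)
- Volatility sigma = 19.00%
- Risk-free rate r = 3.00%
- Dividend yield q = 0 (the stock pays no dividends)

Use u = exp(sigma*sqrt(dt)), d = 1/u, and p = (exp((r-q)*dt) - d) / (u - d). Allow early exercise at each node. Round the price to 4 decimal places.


Answer: Price = V(0,0) = 2.2977

Derivation:
dt = T/N = 0.375000
u = exp(sigma*sqrt(dt)) = 1.123390; d = 1/u = 0.890163
p = (exp((r-q)*dt) - d) / (u - d) = 0.519454
Discount per step: exp(-r*dt) = 0.988813
Stock lattice S(k, i) with i counting down-moves:
  k=0: S(0,0) = 43.8500
  k=1: S(1,0) = 49.2606; S(1,1) = 39.0336
  k=2: S(2,0) = 55.3389; S(2,1) = 43.8500; S(2,2) = 34.7463
Terminal payoffs V(N, i) = max(S_T - K, 0):
  V(2,0) = 8.708908; V(2,1) = 0.000000; V(2,2) = 0.000000
Backward induction: V(k, i) = exp(-r*dt) * [p * V(k+1, i) + (1-p) * V(k+1, i+1)]; then take max(V_cont, immediate exercise) for American.
  V(1,0) = exp(-r*dt) * [p*8.708908 + (1-p)*0.000000] = 4.473266; exercise = 2.630645; V(1,0) = max -> 4.473266
  V(1,1) = exp(-r*dt) * [p*0.000000 + (1-p)*0.000000] = 0.000000; exercise = 0.000000; V(1,1) = max -> 0.000000
  V(0,0) = exp(-r*dt) * [p*4.473266 + (1-p)*0.000000] = 2.297660; exercise = 0.000000; V(0,0) = max -> 2.297660


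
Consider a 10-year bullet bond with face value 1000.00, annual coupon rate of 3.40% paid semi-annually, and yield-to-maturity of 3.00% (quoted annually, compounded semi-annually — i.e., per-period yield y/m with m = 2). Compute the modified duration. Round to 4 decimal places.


Answer: Modified duration = 8.4630

Derivation:
Coupon per period c = face * coupon_rate / m = 17.000000
Periods per year m = 2; per-period yield y/m = 0.015000
Number of cashflows N = 20
Cashflows (t years, CF_t, discount factor 1/(1+y/m)^(m*t), PV):
  t = 0.5000: CF_t = 17.000000, DF = 0.985222, PV = 16.748768
  t = 1.0000: CF_t = 17.000000, DF = 0.970662, PV = 16.501250
  t = 1.5000: CF_t = 17.000000, DF = 0.956317, PV = 16.257389
  t = 2.0000: CF_t = 17.000000, DF = 0.942184, PV = 16.017132
  t = 2.5000: CF_t = 17.000000, DF = 0.928260, PV = 15.780426
  t = 3.0000: CF_t = 17.000000, DF = 0.914542, PV = 15.547217
  t = 3.5000: CF_t = 17.000000, DF = 0.901027, PV = 15.317455
  t = 4.0000: CF_t = 17.000000, DF = 0.887711, PV = 15.091089
  t = 4.5000: CF_t = 17.000000, DF = 0.874592, PV = 14.868068
  t = 5.0000: CF_t = 17.000000, DF = 0.861667, PV = 14.648343
  t = 5.5000: CF_t = 17.000000, DF = 0.848933, PV = 14.431865
  t = 6.0000: CF_t = 17.000000, DF = 0.836387, PV = 14.218586
  t = 6.5000: CF_t = 17.000000, DF = 0.824027, PV = 14.008459
  t = 7.0000: CF_t = 17.000000, DF = 0.811849, PV = 13.801438
  t = 7.5000: CF_t = 17.000000, DF = 0.799852, PV = 13.597476
  t = 8.0000: CF_t = 17.000000, DF = 0.788031, PV = 13.396528
  t = 8.5000: CF_t = 17.000000, DF = 0.776385, PV = 13.198549
  t = 9.0000: CF_t = 17.000000, DF = 0.764912, PV = 13.003497
  t = 9.5000: CF_t = 17.000000, DF = 0.753607, PV = 12.811327
  t = 10.0000: CF_t = 1017.000000, DF = 0.742470, PV = 755.092415
Price P = sum_t PV_t = 1034.337278
First compute Macaulay numerator sum_t t * PV_t:
  t * PV_t at t = 0.5000: 8.374384
  t * PV_t at t = 1.0000: 16.501250
  t * PV_t at t = 1.5000: 24.386083
  t * PV_t at t = 2.0000: 32.034264
  t * PV_t at t = 2.5000: 39.451064
  t * PV_t at t = 3.0000: 46.641652
  t * PV_t at t = 3.5000: 53.611094
  t * PV_t at t = 4.0000: 60.364356
  t * PV_t at t = 4.5000: 66.906306
  t * PV_t at t = 5.0000: 73.241715
  t * PV_t at t = 5.5000: 79.375257
  t * PV_t at t = 6.0000: 85.311517
  t * PV_t at t = 6.5000: 91.054985
  t * PV_t at t = 7.0000: 96.610064
  t * PV_t at t = 7.5000: 101.981067
  t * PV_t at t = 8.0000: 107.172221
  t * PV_t at t = 8.5000: 112.187670
  t * PV_t at t = 9.0000: 117.031473
  t * PV_t at t = 9.5000: 121.707607
  t * PV_t at t = 10.0000: 7550.924153
Macaulay duration D = 8884.868184 / 1034.337278 = 8.589914
Modified duration = D / (1 + y/m) = 8.589914 / (1 + 0.015000) = 8.462969


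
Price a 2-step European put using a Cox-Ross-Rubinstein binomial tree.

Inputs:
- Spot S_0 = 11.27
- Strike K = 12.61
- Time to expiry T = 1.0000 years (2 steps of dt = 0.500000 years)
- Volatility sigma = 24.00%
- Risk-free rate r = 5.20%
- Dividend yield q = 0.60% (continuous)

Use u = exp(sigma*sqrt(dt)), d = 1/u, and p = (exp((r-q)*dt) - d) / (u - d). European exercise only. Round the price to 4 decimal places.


Answer: Price = V(0,0) = 1.6124

Derivation:
dt = T/N = 0.500000
u = exp(sigma*sqrt(dt)) = 1.184956; d = 1/u = 0.843913
p = (exp((r-q)*dt) - d) / (u - d) = 0.525897
Discount per step: exp(-r*dt) = 0.974335
Stock lattice S(k, i) with i counting down-moves:
  k=0: S(0,0) = 11.2700
  k=1: S(1,0) = 13.3545; S(1,1) = 9.5109
  k=2: S(2,0) = 15.8244; S(2,1) = 11.2700; S(2,2) = 8.0264
Terminal payoffs V(N, i) = max(K - S_T, 0):
  V(2,0) = 0.000000; V(2,1) = 1.340000; V(2,2) = 4.583624
Backward induction: V(k, i) = exp(-r*dt) * [p * V(k+1, i) + (1-p) * V(k+1, i+1)].
  V(1,0) = exp(-r*dt) * [p*0.000000 + (1-p)*1.340000] = 0.618993
  V(1,1) = exp(-r*dt) * [p*1.340000 + (1-p)*4.583624] = 2.803954
  V(0,0) = exp(-r*dt) * [p*0.618993 + (1-p)*2.803954] = 1.612417


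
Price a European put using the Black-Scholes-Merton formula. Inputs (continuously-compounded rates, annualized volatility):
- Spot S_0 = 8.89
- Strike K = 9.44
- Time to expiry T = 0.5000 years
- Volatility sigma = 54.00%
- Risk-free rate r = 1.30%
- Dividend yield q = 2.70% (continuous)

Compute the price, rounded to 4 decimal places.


d1 = (ln(S/K) + (r - q + 0.5*sigma^2) * T) / (sigma * sqrt(T)) = 0.01537583
d2 = d1 - sigma * sqrt(T) = -0.36646184
exp(-rT) = 0.99352108; exp(-qT) = 0.98659072
P = K * exp(-rT) * N(-d2) - S_0 * exp(-qT) * N(-d1)
N(-d1) = 0.49386617; N(-d2) = 0.64298976
P = 9.4400 * 0.99352108 * 0.64298976 - 8.8900 * 0.98659072 * 0.49386617 = 1.6989

Answer: Price = 1.6989


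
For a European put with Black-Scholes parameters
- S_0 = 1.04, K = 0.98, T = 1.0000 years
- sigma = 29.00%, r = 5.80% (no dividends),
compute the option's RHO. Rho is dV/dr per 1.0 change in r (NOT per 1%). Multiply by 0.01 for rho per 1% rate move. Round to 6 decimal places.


Answer: Rho = -0.367569

Derivation:
d1 = 0.5499083465; d2 = 0.2599083465
phi(d1) = 0.3429611416; exp(-qT) = 1.0000000000; exp(-rT) = 0.9436499474
N(-d2) = 0.3974672365
Rho = -K*T*exp(-rT)*N(-d2) = -0.9800 * 1.0000 * 0.9436499474 * 0.3974672365 = -0.367569


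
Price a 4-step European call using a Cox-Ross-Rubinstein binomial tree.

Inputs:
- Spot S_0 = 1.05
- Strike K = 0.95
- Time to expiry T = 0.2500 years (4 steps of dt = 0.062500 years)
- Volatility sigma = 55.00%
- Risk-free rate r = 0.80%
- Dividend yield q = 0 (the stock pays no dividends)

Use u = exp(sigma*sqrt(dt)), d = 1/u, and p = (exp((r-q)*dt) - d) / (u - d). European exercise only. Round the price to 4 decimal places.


Answer: Price = V(0,0) = 0.1725

Derivation:
dt = T/N = 0.062500
u = exp(sigma*sqrt(dt)) = 1.147402; d = 1/u = 0.871534
p = (exp((r-q)*dt) - d) / (u - d) = 0.467492
Discount per step: exp(-r*dt) = 0.999500
Stock lattice S(k, i) with i counting down-moves:
  k=0: S(0,0) = 1.0500
  k=1: S(1,0) = 1.2048; S(1,1) = 0.9151
  k=2: S(2,0) = 1.3824; S(2,1) = 1.0500; S(2,2) = 0.7976
  k=3: S(3,0) = 1.5861; S(3,1) = 1.2048; S(3,2) = 0.9151; S(3,3) = 0.6951
  k=4: S(4,0) = 1.8199; S(4,1) = 1.3824; S(4,2) = 1.0500; S(4,3) = 0.7976; S(4,4) = 0.6058
Terminal payoffs V(N, i) = max(S_T - K, 0):
  V(4,0) = 0.869916; V(4,1) = 0.432357; V(4,2) = 0.100000; V(4,3) = 0.000000; V(4,4) = 0.000000
Backward induction: V(k, i) = exp(-r*dt) * [p * V(k+1, i) + (1-p) * V(k+1, i+1)].
  V(3,0) = exp(-r*dt) * [p*0.869916 + (1-p)*0.432357] = 0.636594
  V(3,1) = exp(-r*dt) * [p*0.432357 + (1-p)*0.100000] = 0.255247
  V(3,2) = exp(-r*dt) * [p*0.100000 + (1-p)*0.000000] = 0.046726
  V(3,3) = exp(-r*dt) * [p*0.000000 + (1-p)*0.000000] = 0.000000
  V(2,0) = exp(-r*dt) * [p*0.636594 + (1-p)*0.255247] = 0.433307
  V(2,1) = exp(-r*dt) * [p*0.255247 + (1-p)*0.046726] = 0.144136
  V(2,2) = exp(-r*dt) * [p*0.046726 + (1-p)*0.000000] = 0.021833
  V(1,0) = exp(-r*dt) * [p*0.433307 + (1-p)*0.144136] = 0.279181
  V(1,1) = exp(-r*dt) * [p*0.144136 + (1-p)*0.021833] = 0.078969
  V(0,0) = exp(-r*dt) * [p*0.279181 + (1-p)*0.078969] = 0.172480


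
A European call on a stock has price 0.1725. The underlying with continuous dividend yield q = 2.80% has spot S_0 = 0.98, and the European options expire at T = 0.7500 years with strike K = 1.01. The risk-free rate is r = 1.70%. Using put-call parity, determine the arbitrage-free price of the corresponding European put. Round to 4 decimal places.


Answer: Put price = 0.2101

Derivation:
Put-call parity: C - P = S_0 * exp(-qT) - K * exp(-rT).
S_0 * exp(-qT) = 0.9800 * 0.97921896 = 0.95963459
K * exp(-rT) = 1.0100 * 0.98733094 = 0.99720425
P = C - S*exp(-qT) + K*exp(-rT)
P = 0.1725 - 0.95963459 + 0.99720425 = 0.2101


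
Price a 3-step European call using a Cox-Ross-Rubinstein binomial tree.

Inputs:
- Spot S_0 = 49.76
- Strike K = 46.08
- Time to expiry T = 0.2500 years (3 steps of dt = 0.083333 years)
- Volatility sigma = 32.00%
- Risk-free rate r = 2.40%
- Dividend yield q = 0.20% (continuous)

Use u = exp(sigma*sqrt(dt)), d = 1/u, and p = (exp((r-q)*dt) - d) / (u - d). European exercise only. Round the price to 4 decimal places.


Answer: Price = V(0,0) = 5.3260

Derivation:
dt = T/N = 0.083333
u = exp(sigma*sqrt(dt)) = 1.096777; d = 1/u = 0.911762
p = (exp((r-q)*dt) - d) / (u - d) = 0.486841
Discount per step: exp(-r*dt) = 0.998002
Stock lattice S(k, i) with i counting down-moves:
  k=0: S(0,0) = 49.7600
  k=1: S(1,0) = 54.5756; S(1,1) = 45.3693
  k=2: S(2,0) = 59.8573; S(2,1) = 49.7600; S(2,2) = 41.3660
  k=3: S(3,0) = 65.6501; S(3,1) = 54.5756; S(3,2) = 45.3693; S(3,3) = 37.7160
Terminal payoffs V(N, i) = max(S_T - K, 0):
  V(3,0) = 19.570130; V(3,1) = 8.495632; V(3,2) = 0.000000; V(3,3) = 0.000000
Backward induction: V(k, i) = exp(-r*dt) * [p * V(k+1, i) + (1-p) * V(k+1, i+1)].
  V(2,0) = exp(-r*dt) * [p*19.570130 + (1-p)*8.495632] = 13.859401
  V(2,1) = exp(-r*dt) * [p*8.495632 + (1-p)*0.000000] = 4.127755
  V(2,2) = exp(-r*dt) * [p*0.000000 + (1-p)*0.000000] = 0.000000
  V(1,0) = exp(-r*dt) * [p*13.859401 + (1-p)*4.127755] = 8.847802
  V(1,1) = exp(-r*dt) * [p*4.127755 + (1-p)*0.000000] = 2.005544
  V(0,0) = exp(-r*dt) * [p*8.847802 + (1-p)*2.005544] = 5.325970
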